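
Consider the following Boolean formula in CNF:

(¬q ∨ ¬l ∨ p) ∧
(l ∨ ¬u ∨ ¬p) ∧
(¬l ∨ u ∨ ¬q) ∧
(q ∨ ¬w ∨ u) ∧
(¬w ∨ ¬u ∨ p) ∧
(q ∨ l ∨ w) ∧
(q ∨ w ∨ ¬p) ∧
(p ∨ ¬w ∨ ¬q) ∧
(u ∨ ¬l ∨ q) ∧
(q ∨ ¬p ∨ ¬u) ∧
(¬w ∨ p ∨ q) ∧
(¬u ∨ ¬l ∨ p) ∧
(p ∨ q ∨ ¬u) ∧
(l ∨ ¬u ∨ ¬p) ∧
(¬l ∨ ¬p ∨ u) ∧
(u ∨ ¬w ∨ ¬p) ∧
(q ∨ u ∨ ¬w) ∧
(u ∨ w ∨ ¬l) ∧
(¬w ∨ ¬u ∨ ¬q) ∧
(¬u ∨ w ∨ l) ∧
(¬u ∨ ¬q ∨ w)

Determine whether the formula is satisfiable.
Yes

Yes, the formula is satisfiable.

One satisfying assignment is: u=False, w=False, l=False, p=False, q=True

Verification: With this assignment, all 21 clauses evaluate to true.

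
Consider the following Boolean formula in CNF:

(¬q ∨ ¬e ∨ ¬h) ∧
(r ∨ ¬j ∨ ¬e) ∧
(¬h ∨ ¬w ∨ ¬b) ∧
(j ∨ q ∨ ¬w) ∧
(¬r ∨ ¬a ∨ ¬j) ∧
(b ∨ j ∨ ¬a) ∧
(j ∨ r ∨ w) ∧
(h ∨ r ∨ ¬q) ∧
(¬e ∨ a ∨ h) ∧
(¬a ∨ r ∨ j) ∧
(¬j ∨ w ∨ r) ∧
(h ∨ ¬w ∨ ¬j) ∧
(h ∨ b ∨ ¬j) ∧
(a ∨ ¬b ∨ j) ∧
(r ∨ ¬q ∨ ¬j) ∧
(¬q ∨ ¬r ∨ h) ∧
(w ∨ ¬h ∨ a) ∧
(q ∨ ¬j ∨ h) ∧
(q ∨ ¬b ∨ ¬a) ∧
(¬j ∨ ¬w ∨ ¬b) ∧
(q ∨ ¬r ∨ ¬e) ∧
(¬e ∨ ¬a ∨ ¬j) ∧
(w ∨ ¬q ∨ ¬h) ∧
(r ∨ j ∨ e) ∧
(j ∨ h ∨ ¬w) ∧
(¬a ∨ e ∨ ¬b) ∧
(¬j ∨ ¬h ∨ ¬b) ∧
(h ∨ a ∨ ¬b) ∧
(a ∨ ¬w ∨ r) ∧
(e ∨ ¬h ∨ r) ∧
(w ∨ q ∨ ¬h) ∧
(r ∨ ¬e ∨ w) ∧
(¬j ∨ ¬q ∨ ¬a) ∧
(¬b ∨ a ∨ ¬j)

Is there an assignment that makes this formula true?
Yes

Yes, the formula is satisfiable.

One satisfying assignment is: b=False, h=False, r=True, w=False, e=False, q=False, a=False, j=False

Verification: With this assignment, all 34 clauses evaluate to true.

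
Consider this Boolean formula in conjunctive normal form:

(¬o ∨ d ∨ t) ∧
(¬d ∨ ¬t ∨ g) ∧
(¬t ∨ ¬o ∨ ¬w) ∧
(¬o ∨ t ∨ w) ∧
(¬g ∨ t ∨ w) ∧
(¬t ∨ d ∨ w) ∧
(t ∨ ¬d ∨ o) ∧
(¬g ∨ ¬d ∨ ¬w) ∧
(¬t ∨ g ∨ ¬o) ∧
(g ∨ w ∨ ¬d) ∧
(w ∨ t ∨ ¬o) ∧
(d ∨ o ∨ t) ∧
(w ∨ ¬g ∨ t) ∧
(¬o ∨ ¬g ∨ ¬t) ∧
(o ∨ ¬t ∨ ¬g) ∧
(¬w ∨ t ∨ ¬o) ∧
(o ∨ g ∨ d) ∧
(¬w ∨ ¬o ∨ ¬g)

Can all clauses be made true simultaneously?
No

No, the formula is not satisfiable.

No assignment of truth values to the variables can make all 18 clauses true simultaneously.

The formula is UNSAT (unsatisfiable).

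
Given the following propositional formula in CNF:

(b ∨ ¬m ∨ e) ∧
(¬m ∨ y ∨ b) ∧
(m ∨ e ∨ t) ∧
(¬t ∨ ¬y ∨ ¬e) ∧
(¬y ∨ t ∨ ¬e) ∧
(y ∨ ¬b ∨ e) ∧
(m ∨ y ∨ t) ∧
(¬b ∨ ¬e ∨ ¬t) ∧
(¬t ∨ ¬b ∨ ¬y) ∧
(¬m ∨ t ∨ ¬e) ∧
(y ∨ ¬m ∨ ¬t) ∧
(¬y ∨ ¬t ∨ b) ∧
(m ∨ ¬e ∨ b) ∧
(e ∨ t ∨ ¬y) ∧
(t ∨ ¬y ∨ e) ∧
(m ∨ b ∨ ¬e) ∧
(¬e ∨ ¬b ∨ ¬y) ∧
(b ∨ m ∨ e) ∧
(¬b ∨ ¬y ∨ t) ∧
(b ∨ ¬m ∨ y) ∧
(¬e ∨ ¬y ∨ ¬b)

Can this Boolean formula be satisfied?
No

No, the formula is not satisfiable.

No assignment of truth values to the variables can make all 21 clauses true simultaneously.

The formula is UNSAT (unsatisfiable).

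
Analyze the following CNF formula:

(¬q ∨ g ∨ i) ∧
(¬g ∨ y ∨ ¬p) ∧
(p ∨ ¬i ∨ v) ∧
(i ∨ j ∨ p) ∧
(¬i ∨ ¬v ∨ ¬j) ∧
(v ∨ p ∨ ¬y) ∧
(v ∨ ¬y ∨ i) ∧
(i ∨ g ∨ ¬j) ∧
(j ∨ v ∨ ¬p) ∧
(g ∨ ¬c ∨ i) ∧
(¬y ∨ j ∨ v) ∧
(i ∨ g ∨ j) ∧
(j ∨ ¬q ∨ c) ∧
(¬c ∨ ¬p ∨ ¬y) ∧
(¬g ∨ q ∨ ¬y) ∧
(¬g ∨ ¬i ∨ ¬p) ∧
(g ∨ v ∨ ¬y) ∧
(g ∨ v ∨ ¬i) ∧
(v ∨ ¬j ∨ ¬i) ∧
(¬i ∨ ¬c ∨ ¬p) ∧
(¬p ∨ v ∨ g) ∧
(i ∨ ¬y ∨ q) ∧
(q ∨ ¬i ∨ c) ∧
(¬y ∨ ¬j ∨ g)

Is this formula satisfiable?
Yes

Yes, the formula is satisfiable.

One satisfying assignment is: p=False, v=False, i=False, c=False, j=True, q=False, g=True, y=False

Verification: With this assignment, all 24 clauses evaluate to true.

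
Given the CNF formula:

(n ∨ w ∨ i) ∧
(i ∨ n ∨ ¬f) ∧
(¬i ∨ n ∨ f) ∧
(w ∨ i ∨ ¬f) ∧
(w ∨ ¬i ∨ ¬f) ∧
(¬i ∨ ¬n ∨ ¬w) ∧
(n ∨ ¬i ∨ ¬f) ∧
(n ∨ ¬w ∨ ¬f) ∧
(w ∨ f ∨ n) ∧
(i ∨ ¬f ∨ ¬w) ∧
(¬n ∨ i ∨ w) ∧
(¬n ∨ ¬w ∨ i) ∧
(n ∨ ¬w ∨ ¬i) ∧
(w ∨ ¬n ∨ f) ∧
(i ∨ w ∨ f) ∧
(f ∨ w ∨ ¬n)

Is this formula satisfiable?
Yes

Yes, the formula is satisfiable.

One satisfying assignment is: w=True, f=False, n=False, i=False

Verification: With this assignment, all 16 clauses evaluate to true.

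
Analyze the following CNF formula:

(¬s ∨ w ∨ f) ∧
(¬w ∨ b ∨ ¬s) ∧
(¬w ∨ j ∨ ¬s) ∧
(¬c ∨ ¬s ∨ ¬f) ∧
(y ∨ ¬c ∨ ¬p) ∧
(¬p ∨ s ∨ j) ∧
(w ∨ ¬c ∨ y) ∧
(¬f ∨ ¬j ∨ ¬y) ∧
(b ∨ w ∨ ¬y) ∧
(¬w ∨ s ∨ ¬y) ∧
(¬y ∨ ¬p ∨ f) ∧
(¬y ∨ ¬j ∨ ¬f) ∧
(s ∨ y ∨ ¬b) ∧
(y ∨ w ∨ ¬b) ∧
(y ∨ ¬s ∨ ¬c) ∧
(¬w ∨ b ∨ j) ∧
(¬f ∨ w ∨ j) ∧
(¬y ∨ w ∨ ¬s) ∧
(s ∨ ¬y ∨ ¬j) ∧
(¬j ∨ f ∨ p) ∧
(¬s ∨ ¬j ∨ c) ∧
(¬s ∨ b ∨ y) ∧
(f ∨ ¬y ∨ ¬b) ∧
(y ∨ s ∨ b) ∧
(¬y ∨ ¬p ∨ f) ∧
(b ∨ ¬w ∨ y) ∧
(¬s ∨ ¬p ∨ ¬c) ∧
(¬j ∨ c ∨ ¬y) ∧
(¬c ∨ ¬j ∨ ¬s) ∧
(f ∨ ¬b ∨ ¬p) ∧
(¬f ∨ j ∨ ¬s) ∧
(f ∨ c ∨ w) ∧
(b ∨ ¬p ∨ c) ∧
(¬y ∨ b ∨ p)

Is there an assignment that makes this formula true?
No

No, the formula is not satisfiable.

No assignment of truth values to the variables can make all 34 clauses true simultaneously.

The formula is UNSAT (unsatisfiable).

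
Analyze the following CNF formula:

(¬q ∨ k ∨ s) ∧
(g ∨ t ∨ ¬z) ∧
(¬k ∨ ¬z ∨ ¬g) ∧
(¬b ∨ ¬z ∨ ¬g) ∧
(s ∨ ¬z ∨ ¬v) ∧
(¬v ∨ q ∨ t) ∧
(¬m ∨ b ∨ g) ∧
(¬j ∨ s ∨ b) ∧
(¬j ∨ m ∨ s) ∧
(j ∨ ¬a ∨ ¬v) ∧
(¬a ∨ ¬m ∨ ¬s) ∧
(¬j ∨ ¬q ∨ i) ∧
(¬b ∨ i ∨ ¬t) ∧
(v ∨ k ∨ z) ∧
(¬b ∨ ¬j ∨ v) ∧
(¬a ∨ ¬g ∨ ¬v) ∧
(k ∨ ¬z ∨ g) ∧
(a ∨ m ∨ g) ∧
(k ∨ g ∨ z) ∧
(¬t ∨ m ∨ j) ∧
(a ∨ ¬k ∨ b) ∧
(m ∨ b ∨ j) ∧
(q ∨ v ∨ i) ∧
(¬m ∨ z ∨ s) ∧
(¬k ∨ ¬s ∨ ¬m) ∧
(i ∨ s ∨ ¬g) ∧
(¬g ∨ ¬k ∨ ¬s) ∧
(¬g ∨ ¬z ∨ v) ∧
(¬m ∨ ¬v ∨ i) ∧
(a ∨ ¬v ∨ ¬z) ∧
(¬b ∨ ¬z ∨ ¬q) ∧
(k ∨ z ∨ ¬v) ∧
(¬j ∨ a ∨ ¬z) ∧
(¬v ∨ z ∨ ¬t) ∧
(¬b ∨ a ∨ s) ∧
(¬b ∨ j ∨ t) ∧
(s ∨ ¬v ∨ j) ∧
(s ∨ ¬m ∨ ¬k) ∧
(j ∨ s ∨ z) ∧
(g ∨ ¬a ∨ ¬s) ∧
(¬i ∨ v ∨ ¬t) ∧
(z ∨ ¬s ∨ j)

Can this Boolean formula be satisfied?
No

No, the formula is not satisfiable.

No assignment of truth values to the variables can make all 42 clauses true simultaneously.

The formula is UNSAT (unsatisfiable).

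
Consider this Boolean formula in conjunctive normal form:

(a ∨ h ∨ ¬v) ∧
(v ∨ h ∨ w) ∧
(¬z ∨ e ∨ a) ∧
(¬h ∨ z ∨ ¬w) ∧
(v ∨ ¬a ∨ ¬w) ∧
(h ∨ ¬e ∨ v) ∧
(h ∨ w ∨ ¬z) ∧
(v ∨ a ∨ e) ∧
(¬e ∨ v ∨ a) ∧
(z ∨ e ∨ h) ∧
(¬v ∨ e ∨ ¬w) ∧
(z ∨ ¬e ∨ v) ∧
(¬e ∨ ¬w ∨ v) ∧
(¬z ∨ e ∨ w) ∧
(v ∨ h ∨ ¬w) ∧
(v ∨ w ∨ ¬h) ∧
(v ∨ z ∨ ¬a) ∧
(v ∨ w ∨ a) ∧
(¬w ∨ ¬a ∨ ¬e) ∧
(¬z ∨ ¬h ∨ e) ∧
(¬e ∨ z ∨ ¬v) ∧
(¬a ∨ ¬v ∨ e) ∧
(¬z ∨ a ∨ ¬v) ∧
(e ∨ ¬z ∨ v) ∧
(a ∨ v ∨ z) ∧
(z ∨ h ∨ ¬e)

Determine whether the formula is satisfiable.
Yes

Yes, the formula is satisfiable.

One satisfying assignment is: a=False, e=False, w=False, h=True, v=True, z=False

Verification: With this assignment, all 26 clauses evaluate to true.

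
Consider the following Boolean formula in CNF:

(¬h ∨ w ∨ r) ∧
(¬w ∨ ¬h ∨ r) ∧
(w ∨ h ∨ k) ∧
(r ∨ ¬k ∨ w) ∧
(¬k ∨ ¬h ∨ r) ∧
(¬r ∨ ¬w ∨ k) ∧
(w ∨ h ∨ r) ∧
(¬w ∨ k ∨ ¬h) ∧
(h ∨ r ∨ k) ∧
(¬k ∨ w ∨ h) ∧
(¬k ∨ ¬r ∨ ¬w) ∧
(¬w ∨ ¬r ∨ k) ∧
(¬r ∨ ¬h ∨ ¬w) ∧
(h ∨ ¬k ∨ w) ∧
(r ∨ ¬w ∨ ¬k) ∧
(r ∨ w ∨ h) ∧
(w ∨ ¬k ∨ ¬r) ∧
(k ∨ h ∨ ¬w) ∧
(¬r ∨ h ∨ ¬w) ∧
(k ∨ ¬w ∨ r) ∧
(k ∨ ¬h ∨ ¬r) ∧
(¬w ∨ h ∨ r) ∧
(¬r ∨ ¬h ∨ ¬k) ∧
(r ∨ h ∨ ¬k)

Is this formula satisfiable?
No

No, the formula is not satisfiable.

No assignment of truth values to the variables can make all 24 clauses true simultaneously.

The formula is UNSAT (unsatisfiable).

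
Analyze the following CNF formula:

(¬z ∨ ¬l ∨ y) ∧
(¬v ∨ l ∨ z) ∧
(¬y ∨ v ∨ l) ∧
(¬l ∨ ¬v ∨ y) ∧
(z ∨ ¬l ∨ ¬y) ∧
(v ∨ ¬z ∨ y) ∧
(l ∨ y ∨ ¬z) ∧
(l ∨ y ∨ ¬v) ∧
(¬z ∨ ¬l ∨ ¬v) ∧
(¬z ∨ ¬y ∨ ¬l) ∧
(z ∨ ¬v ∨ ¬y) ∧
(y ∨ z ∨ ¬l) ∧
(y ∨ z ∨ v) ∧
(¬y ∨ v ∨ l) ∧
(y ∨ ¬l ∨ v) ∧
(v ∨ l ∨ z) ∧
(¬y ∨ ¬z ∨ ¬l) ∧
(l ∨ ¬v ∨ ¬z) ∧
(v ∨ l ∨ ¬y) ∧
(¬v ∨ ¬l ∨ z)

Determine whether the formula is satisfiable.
No

No, the formula is not satisfiable.

No assignment of truth values to the variables can make all 20 clauses true simultaneously.

The formula is UNSAT (unsatisfiable).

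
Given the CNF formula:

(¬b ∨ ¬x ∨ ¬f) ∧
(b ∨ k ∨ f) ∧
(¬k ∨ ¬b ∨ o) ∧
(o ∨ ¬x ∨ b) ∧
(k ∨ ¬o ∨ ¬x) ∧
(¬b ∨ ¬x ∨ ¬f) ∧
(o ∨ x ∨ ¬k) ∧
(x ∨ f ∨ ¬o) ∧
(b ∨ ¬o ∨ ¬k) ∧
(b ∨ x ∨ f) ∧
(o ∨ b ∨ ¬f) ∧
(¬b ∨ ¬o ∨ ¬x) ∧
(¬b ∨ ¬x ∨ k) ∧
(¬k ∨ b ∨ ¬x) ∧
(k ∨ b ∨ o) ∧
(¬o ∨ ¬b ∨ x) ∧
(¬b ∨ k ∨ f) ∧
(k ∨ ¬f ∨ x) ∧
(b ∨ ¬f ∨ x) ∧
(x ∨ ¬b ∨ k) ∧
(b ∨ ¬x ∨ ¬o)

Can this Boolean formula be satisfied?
No

No, the formula is not satisfiable.

No assignment of truth values to the variables can make all 21 clauses true simultaneously.

The formula is UNSAT (unsatisfiable).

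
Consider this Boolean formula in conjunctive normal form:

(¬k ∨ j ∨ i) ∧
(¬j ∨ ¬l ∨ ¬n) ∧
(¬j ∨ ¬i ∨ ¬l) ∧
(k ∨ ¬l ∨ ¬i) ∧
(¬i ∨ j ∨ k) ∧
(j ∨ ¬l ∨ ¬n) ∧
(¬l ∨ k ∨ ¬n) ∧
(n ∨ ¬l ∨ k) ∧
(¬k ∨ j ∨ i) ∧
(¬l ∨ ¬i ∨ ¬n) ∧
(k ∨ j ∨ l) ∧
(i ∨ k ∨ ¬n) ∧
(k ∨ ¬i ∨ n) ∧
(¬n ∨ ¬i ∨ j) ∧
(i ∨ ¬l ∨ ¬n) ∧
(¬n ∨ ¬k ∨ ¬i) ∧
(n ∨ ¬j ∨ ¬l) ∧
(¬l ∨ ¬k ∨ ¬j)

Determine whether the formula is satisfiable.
Yes

Yes, the formula is satisfiable.

One satisfying assignment is: n=False, j=True, k=False, i=False, l=False

Verification: With this assignment, all 18 clauses evaluate to true.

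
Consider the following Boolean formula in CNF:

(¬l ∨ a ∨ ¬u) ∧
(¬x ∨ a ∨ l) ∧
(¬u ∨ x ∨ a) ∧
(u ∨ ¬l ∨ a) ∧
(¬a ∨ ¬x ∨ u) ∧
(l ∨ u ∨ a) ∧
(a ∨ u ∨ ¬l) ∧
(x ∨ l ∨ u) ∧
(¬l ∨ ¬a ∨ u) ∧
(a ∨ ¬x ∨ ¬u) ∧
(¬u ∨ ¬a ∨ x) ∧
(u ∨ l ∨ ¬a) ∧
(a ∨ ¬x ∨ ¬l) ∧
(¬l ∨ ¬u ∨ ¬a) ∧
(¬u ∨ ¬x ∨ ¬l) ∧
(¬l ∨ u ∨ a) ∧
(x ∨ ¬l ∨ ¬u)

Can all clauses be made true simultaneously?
Yes

Yes, the formula is satisfiable.

One satisfying assignment is: x=True, l=False, a=True, u=True

Verification: With this assignment, all 17 clauses evaluate to true.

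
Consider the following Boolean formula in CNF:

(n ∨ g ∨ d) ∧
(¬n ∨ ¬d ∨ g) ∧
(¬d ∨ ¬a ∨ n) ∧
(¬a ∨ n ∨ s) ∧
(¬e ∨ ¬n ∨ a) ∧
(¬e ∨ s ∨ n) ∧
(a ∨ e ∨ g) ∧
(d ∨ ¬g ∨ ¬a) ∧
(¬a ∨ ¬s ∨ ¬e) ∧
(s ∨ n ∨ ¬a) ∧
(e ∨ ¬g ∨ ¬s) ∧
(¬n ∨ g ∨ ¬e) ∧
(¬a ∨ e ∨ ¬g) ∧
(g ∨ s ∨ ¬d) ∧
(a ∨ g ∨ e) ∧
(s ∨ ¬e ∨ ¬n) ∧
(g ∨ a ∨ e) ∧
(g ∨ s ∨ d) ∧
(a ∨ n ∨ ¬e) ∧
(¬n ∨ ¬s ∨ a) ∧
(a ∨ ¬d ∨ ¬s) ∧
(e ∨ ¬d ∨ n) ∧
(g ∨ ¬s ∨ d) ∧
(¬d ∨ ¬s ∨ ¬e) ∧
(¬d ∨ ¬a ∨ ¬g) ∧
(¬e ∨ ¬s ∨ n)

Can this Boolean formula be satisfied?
Yes

Yes, the formula is satisfiable.

One satisfying assignment is: e=False, d=False, g=True, s=False, n=False, a=False

Verification: With this assignment, all 26 clauses evaluate to true.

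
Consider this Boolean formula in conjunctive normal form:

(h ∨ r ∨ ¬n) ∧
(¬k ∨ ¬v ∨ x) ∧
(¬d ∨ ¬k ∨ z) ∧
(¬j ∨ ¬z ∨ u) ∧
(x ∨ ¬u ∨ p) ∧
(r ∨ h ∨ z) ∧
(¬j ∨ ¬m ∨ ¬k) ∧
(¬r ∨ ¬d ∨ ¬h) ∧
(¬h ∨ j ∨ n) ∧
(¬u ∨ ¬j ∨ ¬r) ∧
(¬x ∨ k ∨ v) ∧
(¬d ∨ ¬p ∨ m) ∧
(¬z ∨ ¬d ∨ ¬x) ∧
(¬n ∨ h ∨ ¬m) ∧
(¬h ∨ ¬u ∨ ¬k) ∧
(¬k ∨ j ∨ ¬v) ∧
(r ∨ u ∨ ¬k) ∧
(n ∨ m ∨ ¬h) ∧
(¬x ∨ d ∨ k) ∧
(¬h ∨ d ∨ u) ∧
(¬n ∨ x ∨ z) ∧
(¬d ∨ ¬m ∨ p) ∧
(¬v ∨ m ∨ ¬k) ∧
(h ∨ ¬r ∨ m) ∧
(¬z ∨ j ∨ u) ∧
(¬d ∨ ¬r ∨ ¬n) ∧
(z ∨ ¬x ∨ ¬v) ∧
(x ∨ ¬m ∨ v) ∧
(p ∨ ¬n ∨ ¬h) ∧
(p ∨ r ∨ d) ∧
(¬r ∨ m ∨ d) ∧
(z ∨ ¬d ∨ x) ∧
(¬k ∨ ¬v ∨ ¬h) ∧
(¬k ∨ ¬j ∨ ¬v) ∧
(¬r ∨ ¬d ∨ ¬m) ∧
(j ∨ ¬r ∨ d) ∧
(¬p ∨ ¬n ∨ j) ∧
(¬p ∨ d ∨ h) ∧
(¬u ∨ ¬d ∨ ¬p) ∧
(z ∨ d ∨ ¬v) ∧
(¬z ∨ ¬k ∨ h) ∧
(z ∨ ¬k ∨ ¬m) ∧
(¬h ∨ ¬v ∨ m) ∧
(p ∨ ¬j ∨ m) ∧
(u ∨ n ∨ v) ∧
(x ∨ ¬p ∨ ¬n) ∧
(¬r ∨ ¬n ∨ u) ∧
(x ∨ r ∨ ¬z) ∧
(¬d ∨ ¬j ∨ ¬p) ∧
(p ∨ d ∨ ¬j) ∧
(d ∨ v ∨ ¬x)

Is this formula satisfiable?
No

No, the formula is not satisfiable.

No assignment of truth values to the variables can make all 51 clauses true simultaneously.

The formula is UNSAT (unsatisfiable).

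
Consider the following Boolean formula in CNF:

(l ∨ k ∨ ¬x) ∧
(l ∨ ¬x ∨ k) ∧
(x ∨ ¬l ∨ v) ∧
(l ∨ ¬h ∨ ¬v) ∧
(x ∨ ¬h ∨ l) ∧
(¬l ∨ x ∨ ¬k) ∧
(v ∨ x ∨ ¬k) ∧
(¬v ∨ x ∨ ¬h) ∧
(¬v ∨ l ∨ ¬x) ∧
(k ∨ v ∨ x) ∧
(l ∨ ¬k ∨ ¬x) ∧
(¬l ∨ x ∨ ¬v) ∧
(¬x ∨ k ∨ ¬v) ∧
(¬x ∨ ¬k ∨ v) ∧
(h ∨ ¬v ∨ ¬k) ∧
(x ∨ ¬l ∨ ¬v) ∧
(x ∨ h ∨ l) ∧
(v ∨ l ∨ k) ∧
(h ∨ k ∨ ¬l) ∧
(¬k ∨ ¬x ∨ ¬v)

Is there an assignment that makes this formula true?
Yes

Yes, the formula is satisfiable.

One satisfying assignment is: l=True, x=True, k=False, h=True, v=False

Verification: With this assignment, all 20 clauses evaluate to true.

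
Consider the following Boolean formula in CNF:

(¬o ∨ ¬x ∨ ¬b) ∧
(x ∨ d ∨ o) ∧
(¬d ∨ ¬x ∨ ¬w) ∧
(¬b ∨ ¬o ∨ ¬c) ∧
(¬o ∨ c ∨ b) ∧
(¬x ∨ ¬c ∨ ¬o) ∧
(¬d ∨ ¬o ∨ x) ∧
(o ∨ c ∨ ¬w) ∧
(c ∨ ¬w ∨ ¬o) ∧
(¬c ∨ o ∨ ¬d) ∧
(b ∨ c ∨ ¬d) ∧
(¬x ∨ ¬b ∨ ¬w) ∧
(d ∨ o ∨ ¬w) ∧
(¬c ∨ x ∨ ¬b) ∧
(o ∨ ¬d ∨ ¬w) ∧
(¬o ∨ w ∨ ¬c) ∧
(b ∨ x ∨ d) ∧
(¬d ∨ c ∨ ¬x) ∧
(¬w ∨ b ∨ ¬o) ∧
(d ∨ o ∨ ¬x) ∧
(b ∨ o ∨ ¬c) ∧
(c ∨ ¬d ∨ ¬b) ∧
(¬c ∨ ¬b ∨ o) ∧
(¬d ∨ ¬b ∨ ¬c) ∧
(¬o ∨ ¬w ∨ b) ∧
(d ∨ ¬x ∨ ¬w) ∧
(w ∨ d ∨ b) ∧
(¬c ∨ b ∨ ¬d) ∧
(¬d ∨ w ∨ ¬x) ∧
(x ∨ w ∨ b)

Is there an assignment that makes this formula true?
Yes

Yes, the formula is satisfiable.

One satisfying assignment is: b=True, d=False, o=True, c=False, w=False, x=False

Verification: With this assignment, all 30 clauses evaluate to true.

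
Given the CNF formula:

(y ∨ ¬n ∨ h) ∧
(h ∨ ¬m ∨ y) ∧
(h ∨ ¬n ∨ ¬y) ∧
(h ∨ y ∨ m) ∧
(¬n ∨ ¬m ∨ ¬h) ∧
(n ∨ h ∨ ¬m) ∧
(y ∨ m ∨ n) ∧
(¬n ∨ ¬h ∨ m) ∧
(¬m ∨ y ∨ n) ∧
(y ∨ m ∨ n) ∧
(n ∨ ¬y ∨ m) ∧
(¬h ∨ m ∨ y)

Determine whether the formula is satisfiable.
Yes

Yes, the formula is satisfiable.

One satisfying assignment is: m=True, h=True, n=False, y=True

Verification: With this assignment, all 12 clauses evaluate to true.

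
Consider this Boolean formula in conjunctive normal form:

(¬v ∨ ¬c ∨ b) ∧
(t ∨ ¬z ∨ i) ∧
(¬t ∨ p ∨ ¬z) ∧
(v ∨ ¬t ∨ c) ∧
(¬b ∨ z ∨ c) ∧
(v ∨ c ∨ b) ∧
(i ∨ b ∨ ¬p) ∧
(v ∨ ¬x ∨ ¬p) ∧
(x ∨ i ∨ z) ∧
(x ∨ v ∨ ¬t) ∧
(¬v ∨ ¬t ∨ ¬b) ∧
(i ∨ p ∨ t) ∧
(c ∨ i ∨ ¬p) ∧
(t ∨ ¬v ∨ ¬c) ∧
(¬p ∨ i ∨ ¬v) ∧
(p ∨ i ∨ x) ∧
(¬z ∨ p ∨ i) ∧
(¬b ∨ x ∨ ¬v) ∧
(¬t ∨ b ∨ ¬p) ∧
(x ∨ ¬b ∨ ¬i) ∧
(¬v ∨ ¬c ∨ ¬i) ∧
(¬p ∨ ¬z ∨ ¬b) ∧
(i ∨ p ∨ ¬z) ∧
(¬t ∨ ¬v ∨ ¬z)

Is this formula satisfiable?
Yes

Yes, the formula is satisfiable.

One satisfying assignment is: c=False, t=False, z=False, b=False, v=True, x=False, p=False, i=True

Verification: With this assignment, all 24 clauses evaluate to true.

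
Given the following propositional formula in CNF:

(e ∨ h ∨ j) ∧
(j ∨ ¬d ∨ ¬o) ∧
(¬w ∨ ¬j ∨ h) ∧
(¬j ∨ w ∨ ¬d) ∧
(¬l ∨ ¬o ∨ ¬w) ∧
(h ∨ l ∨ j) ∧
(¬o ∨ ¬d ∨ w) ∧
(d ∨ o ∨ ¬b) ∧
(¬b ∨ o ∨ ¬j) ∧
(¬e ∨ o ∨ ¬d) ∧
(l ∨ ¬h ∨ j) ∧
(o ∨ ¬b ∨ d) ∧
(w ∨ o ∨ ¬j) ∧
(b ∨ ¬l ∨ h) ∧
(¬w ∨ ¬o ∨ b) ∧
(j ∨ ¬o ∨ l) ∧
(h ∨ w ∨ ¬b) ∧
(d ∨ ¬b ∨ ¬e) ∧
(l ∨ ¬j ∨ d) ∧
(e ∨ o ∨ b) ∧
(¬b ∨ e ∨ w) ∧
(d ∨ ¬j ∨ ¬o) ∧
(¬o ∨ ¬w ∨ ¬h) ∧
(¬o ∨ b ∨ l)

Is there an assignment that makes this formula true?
Yes

Yes, the formula is satisfiable.

One satisfying assignment is: w=False, h=True, o=False, d=False, l=True, j=False, e=True, b=False

Verification: With this assignment, all 24 clauses evaluate to true.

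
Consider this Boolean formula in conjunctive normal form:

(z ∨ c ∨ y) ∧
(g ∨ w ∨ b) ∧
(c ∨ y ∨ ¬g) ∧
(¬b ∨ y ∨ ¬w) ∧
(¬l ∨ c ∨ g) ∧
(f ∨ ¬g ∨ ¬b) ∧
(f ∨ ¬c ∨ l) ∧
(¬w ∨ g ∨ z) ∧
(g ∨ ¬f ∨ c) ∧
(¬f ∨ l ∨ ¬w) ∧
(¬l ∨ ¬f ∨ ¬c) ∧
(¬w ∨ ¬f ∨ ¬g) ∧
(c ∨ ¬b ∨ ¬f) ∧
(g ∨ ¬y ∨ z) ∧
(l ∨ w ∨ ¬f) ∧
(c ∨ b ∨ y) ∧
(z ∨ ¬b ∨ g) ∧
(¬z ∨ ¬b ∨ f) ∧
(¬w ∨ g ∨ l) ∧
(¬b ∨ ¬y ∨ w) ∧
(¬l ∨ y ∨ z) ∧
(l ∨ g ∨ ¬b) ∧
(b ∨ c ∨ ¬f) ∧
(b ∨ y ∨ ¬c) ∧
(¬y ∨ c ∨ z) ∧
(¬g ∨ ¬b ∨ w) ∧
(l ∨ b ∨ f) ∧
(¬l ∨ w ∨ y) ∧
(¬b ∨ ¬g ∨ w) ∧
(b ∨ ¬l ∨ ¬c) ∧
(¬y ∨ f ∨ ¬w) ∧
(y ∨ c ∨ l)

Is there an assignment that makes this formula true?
Yes

Yes, the formula is satisfiable.

One satisfying assignment is: w=False, f=False, g=True, z=True, b=False, c=False, l=True, y=True

Verification: With this assignment, all 32 clauses evaluate to true.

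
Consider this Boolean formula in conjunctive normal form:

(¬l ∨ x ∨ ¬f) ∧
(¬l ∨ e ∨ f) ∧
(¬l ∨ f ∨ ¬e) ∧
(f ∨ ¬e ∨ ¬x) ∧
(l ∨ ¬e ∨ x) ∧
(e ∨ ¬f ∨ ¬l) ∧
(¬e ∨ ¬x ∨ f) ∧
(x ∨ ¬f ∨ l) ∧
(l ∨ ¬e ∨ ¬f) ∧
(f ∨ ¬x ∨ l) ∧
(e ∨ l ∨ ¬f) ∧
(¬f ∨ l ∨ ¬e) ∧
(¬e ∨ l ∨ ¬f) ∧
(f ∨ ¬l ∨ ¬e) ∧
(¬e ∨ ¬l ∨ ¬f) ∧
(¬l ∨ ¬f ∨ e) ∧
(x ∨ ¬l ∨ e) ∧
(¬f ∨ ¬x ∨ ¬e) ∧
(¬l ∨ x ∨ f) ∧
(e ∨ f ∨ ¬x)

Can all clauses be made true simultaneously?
Yes

Yes, the formula is satisfiable.

One satisfying assignment is: f=False, x=False, l=False, e=False

Verification: With this assignment, all 20 clauses evaluate to true.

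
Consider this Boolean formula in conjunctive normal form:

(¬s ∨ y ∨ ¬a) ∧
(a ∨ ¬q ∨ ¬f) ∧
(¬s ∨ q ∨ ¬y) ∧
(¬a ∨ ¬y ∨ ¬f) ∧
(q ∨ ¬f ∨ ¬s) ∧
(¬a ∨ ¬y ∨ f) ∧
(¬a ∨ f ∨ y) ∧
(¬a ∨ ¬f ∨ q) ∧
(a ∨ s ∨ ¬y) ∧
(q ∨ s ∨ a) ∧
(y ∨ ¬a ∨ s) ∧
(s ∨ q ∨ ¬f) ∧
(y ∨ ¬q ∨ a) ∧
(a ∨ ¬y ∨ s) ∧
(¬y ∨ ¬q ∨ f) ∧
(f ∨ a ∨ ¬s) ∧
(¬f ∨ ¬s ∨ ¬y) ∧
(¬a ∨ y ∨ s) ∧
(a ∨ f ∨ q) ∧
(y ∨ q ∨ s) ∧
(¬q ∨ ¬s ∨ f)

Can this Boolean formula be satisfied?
No

No, the formula is not satisfiable.

No assignment of truth values to the variables can make all 21 clauses true simultaneously.

The formula is UNSAT (unsatisfiable).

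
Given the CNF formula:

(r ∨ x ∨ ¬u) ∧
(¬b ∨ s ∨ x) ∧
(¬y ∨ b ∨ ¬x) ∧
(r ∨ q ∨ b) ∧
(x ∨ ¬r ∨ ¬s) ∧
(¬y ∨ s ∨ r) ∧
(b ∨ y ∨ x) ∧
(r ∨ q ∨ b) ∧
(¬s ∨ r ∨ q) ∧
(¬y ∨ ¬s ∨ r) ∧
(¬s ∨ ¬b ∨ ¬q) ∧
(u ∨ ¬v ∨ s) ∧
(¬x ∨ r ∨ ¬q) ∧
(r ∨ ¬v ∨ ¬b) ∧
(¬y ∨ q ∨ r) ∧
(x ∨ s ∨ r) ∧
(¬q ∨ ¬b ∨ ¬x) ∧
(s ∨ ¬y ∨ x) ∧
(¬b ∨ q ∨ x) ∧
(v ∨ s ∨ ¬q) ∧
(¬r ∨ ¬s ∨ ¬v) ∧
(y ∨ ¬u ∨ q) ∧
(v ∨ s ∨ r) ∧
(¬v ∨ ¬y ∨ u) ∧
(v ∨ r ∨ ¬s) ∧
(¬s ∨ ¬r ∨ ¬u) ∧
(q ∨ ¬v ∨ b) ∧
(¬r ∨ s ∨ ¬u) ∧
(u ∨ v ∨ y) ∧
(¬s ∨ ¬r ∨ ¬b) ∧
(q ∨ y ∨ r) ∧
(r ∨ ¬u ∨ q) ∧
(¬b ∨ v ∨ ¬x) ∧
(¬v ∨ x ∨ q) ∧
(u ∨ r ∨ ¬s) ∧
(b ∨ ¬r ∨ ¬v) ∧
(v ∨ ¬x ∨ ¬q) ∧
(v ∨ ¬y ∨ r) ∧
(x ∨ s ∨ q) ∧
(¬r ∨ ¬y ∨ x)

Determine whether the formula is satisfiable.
No

No, the formula is not satisfiable.

No assignment of truth values to the variables can make all 40 clauses true simultaneously.

The formula is UNSAT (unsatisfiable).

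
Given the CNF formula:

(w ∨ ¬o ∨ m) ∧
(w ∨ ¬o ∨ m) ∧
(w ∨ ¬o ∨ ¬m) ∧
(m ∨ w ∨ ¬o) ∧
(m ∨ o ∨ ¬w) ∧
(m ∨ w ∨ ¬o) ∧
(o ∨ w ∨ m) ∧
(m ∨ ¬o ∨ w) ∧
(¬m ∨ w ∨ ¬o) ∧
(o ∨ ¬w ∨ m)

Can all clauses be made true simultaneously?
Yes

Yes, the formula is satisfiable.

One satisfying assignment is: o=False, w=False, m=True

Verification: With this assignment, all 10 clauses evaluate to true.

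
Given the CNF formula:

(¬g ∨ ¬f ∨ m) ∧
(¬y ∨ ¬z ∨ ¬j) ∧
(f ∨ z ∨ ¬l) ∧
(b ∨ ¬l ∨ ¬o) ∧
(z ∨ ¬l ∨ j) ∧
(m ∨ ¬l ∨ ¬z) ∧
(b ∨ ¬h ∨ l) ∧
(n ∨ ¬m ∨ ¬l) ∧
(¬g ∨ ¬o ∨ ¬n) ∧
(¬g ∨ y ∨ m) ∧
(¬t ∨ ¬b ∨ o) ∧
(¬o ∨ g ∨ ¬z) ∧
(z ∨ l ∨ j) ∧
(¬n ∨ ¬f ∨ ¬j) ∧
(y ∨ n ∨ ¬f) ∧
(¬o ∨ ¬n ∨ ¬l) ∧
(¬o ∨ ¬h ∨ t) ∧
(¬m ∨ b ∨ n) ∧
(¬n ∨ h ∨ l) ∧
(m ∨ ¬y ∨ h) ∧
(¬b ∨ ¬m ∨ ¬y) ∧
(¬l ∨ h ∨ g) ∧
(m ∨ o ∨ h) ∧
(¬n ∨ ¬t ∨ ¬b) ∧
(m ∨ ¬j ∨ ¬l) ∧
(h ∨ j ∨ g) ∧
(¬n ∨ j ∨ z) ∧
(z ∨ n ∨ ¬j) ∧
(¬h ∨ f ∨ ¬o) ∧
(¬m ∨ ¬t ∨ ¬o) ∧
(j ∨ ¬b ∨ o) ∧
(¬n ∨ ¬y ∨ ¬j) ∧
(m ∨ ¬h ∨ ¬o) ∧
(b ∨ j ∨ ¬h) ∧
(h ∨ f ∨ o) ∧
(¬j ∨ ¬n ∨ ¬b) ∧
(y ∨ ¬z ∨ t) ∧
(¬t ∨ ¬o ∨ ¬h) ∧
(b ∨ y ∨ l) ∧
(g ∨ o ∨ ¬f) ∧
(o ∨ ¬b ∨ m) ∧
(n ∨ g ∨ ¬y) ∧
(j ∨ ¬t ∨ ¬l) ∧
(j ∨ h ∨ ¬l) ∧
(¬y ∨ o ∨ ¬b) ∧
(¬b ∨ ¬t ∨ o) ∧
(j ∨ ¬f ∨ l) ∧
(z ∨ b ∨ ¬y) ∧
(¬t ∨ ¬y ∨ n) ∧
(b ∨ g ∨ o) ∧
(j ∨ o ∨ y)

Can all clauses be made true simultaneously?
Yes

Yes, the formula is satisfiable.

One satisfying assignment is: l=True, f=False, m=True, n=True, t=True, z=True, o=False, h=True, j=True, g=True, y=False, b=False

Verification: With this assignment, all 51 clauses evaluate to true.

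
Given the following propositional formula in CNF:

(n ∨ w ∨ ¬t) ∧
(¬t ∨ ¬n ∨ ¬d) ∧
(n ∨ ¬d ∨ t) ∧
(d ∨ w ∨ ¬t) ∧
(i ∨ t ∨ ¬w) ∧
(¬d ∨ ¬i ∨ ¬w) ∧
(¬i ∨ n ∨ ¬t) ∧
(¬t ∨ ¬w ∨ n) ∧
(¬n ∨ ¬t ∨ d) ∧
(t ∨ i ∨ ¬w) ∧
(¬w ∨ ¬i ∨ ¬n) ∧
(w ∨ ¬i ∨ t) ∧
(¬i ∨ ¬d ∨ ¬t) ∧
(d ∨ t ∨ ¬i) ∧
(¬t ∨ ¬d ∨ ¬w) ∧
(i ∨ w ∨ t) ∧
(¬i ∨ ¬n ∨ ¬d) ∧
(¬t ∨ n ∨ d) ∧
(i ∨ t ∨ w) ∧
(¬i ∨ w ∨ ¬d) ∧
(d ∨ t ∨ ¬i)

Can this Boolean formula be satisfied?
No

No, the formula is not satisfiable.

No assignment of truth values to the variables can make all 21 clauses true simultaneously.

The formula is UNSAT (unsatisfiable).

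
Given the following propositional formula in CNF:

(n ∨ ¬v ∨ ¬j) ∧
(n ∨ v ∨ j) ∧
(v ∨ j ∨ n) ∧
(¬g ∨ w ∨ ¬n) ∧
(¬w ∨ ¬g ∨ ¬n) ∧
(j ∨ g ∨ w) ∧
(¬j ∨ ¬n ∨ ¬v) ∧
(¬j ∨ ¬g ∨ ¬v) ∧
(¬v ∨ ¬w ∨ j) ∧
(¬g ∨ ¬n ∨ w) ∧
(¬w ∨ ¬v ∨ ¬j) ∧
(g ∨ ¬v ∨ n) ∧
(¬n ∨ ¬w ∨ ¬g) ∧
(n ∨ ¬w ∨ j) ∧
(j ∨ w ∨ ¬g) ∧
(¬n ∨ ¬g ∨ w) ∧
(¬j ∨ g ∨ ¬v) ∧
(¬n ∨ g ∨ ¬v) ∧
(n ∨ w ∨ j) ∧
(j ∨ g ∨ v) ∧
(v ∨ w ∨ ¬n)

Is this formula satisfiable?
Yes

Yes, the formula is satisfiable.

One satisfying assignment is: j=True, g=True, v=False, w=True, n=False

Verification: With this assignment, all 21 clauses evaluate to true.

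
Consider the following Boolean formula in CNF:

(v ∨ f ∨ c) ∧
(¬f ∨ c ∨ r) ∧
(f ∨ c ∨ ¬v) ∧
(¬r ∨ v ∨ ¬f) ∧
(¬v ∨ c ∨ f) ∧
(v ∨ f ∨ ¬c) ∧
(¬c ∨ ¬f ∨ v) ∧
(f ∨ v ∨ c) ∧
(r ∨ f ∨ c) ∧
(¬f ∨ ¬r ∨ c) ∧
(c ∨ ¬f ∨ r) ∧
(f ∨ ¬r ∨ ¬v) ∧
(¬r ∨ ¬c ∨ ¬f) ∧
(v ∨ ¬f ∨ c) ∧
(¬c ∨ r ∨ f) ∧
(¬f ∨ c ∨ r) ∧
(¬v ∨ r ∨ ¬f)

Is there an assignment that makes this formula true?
No

No, the formula is not satisfiable.

No assignment of truth values to the variables can make all 17 clauses true simultaneously.

The formula is UNSAT (unsatisfiable).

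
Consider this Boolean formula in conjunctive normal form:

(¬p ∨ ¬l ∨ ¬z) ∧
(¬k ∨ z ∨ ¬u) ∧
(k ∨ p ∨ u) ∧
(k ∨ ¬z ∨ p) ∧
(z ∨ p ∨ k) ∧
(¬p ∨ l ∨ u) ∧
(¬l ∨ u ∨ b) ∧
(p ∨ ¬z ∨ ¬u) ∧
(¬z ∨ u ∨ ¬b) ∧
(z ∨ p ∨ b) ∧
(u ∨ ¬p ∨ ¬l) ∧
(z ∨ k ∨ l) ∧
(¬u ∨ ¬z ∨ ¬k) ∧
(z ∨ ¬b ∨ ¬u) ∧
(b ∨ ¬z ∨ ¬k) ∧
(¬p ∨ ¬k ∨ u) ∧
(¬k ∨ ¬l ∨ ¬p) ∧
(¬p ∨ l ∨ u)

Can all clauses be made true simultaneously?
Yes

Yes, the formula is satisfiable.

One satisfying assignment is: b=True, k=True, z=False, p=False, u=False, l=True

Verification: With this assignment, all 18 clauses evaluate to true.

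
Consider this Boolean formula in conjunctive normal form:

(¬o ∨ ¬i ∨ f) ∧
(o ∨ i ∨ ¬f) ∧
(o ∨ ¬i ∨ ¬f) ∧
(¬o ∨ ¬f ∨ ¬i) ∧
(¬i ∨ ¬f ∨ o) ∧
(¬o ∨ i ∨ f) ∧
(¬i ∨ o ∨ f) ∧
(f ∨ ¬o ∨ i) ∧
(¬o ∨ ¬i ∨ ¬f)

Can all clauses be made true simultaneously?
Yes

Yes, the formula is satisfiable.

One satisfying assignment is: o=False, i=False, f=False

Verification: With this assignment, all 9 clauses evaluate to true.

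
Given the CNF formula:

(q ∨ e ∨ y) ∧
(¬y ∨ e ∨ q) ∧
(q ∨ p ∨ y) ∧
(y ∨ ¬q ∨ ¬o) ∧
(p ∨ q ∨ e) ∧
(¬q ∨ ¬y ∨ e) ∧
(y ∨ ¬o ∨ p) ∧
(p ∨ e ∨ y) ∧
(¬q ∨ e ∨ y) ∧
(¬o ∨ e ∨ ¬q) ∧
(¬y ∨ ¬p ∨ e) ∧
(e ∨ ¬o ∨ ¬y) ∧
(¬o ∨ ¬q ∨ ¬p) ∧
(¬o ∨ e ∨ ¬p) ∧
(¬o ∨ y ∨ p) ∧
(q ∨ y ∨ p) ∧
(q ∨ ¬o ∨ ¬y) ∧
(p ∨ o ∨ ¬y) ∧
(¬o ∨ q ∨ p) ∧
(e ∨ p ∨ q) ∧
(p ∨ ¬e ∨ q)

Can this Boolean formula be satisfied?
Yes

Yes, the formula is satisfiable.

One satisfying assignment is: q=False, e=True, o=True, p=True, y=False

Verification: With this assignment, all 21 clauses evaluate to true.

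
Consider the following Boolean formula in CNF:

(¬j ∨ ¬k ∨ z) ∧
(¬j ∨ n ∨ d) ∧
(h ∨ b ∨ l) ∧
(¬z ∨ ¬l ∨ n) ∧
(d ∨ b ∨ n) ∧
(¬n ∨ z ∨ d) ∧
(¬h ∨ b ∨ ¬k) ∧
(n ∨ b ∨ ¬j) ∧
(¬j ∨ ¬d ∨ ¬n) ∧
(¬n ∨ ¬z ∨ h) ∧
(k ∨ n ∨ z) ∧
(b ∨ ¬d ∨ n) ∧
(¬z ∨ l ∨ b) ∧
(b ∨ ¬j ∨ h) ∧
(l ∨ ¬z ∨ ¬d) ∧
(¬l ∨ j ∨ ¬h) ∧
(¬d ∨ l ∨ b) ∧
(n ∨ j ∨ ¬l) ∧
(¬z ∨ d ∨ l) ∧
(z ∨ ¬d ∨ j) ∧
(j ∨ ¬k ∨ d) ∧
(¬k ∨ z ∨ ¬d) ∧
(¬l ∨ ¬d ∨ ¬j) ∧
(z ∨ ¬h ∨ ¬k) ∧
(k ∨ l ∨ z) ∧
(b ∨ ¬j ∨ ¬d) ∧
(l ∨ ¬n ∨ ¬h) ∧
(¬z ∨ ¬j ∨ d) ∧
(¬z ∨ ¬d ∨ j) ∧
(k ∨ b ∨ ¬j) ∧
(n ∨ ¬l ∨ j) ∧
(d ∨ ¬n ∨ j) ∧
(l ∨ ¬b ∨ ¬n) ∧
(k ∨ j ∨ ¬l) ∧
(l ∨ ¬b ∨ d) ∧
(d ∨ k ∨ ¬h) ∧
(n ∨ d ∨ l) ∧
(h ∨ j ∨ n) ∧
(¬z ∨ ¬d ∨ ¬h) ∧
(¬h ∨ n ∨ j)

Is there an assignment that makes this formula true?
No

No, the formula is not satisfiable.

No assignment of truth values to the variables can make all 40 clauses true simultaneously.

The formula is UNSAT (unsatisfiable).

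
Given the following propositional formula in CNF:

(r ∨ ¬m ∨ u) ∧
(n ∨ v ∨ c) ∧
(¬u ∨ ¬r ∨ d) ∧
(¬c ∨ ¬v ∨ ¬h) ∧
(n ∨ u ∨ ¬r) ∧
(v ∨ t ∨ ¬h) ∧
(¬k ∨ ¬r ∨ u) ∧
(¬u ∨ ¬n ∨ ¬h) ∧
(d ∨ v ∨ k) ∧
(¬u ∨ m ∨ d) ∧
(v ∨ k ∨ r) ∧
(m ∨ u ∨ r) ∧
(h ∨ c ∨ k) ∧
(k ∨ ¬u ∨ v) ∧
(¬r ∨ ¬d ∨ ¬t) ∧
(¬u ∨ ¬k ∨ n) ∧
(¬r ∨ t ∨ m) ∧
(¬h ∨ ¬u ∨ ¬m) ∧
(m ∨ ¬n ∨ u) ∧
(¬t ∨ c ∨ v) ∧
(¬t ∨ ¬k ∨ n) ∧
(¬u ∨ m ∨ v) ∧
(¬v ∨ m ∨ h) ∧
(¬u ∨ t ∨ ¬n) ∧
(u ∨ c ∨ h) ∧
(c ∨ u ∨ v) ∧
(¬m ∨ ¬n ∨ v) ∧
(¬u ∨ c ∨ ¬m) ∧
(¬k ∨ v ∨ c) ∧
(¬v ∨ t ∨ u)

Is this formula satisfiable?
Yes

Yes, the formula is satisfiable.

One satisfying assignment is: n=False, d=False, m=True, h=False, t=False, v=True, k=False, u=True, c=True, r=False

Verification: With this assignment, all 30 clauses evaluate to true.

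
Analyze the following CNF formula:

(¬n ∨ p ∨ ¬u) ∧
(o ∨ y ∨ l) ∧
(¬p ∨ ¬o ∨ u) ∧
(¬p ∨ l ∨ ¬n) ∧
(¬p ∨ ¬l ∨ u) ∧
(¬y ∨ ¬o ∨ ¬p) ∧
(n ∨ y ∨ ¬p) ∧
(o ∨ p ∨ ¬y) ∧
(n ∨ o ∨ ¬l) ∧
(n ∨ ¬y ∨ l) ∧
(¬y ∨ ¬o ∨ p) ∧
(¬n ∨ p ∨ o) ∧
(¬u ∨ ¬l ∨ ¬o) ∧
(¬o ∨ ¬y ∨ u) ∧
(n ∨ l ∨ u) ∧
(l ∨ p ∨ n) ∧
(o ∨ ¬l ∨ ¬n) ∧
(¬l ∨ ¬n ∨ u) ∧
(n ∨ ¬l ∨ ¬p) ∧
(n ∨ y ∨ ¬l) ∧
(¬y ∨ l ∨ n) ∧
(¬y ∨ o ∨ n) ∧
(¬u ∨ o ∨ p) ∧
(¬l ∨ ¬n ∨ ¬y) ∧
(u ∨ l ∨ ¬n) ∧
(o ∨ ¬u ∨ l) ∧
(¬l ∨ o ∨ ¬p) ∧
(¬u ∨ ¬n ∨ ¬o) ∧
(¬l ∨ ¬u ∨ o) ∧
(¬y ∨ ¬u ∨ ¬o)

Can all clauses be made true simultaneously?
No

No, the formula is not satisfiable.

No assignment of truth values to the variables can make all 30 clauses true simultaneously.

The formula is UNSAT (unsatisfiable).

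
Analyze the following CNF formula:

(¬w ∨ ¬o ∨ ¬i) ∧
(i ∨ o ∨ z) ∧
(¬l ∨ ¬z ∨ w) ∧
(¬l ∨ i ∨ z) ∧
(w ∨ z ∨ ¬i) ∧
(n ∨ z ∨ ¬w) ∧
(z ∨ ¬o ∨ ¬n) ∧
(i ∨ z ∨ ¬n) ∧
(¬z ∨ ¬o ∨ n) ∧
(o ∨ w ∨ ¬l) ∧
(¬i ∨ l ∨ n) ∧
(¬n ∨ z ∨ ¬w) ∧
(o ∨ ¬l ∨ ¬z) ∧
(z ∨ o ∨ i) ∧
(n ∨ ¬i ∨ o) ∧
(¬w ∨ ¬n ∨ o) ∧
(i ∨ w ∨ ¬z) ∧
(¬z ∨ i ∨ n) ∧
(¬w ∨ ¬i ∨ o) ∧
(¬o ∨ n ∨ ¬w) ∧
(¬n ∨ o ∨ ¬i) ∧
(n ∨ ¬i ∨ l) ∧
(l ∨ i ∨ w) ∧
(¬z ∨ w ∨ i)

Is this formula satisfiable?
Yes

Yes, the formula is satisfiable.

One satisfying assignment is: l=False, o=True, z=True, i=True, w=False, n=True

Verification: With this assignment, all 24 clauses evaluate to true.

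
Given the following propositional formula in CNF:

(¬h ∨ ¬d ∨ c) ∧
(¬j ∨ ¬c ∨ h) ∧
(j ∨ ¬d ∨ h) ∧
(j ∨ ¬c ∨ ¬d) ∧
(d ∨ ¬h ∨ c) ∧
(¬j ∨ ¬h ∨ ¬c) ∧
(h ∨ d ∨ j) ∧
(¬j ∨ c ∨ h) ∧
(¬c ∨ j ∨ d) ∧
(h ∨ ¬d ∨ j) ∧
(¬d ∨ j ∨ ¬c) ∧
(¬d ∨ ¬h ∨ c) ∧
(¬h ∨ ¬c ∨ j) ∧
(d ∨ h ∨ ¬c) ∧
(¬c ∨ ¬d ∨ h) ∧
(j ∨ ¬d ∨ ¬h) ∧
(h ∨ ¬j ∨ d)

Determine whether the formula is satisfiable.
No

No, the formula is not satisfiable.

No assignment of truth values to the variables can make all 17 clauses true simultaneously.

The formula is UNSAT (unsatisfiable).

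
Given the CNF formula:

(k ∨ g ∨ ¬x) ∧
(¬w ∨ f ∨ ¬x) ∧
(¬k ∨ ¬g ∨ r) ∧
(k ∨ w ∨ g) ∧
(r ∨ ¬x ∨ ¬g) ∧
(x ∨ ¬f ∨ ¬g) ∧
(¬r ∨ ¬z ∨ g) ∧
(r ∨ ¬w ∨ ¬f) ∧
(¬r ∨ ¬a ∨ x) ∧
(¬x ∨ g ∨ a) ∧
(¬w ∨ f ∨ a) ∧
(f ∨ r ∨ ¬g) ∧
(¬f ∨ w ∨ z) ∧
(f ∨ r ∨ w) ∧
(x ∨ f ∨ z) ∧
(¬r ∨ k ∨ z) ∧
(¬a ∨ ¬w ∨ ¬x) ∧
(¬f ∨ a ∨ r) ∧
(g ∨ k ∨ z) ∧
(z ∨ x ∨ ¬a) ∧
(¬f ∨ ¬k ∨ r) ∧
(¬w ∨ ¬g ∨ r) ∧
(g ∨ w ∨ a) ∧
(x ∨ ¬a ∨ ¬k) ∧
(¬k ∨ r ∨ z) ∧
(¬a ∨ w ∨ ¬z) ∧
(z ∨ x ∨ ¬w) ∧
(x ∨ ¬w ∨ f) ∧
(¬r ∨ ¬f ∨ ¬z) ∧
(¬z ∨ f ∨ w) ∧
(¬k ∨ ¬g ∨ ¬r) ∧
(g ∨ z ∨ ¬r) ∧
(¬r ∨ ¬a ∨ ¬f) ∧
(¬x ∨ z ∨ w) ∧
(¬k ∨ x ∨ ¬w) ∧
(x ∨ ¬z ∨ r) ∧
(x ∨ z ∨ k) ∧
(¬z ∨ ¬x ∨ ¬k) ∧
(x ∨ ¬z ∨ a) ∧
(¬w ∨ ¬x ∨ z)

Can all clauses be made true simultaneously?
No

No, the formula is not satisfiable.

No assignment of truth values to the variables can make all 40 clauses true simultaneously.

The formula is UNSAT (unsatisfiable).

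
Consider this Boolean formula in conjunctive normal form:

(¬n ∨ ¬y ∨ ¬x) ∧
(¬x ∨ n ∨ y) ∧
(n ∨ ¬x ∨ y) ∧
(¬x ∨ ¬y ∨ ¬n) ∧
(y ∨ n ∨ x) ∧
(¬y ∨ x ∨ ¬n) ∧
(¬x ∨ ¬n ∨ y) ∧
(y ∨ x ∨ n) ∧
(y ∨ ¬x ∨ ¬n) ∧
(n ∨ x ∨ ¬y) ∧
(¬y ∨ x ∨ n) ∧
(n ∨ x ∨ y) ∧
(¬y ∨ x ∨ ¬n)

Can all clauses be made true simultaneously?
Yes

Yes, the formula is satisfiable.

One satisfying assignment is: x=True, y=True, n=False

Verification: With this assignment, all 13 clauses evaluate to true.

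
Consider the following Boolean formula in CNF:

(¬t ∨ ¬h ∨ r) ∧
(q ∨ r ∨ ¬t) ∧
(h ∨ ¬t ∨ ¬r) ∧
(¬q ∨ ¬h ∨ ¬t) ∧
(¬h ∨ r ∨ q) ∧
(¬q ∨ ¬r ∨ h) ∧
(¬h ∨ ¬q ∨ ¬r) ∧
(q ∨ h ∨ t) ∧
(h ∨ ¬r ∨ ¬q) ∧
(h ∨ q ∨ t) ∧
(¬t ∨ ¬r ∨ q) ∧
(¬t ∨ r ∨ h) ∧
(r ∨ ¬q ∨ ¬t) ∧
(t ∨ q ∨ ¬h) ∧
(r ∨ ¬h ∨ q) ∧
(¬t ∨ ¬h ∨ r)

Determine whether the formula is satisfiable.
Yes

Yes, the formula is satisfiable.

One satisfying assignment is: q=True, r=False, h=False, t=False

Verification: With this assignment, all 16 clauses evaluate to true.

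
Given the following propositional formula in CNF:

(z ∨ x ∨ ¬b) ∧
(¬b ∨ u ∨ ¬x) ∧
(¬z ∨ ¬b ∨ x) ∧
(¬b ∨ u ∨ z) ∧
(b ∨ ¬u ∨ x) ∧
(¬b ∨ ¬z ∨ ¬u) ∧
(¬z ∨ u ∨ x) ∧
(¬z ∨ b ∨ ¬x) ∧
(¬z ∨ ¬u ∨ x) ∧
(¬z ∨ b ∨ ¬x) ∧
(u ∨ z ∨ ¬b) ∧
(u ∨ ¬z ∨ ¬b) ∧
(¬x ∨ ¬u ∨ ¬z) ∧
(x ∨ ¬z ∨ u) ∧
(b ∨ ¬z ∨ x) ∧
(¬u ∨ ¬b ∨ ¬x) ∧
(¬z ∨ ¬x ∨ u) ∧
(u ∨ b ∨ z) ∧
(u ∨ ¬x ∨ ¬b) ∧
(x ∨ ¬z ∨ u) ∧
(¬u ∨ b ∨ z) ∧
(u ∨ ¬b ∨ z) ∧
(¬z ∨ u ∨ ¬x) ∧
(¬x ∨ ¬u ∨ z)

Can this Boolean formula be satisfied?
No

No, the formula is not satisfiable.

No assignment of truth values to the variables can make all 24 clauses true simultaneously.

The formula is UNSAT (unsatisfiable).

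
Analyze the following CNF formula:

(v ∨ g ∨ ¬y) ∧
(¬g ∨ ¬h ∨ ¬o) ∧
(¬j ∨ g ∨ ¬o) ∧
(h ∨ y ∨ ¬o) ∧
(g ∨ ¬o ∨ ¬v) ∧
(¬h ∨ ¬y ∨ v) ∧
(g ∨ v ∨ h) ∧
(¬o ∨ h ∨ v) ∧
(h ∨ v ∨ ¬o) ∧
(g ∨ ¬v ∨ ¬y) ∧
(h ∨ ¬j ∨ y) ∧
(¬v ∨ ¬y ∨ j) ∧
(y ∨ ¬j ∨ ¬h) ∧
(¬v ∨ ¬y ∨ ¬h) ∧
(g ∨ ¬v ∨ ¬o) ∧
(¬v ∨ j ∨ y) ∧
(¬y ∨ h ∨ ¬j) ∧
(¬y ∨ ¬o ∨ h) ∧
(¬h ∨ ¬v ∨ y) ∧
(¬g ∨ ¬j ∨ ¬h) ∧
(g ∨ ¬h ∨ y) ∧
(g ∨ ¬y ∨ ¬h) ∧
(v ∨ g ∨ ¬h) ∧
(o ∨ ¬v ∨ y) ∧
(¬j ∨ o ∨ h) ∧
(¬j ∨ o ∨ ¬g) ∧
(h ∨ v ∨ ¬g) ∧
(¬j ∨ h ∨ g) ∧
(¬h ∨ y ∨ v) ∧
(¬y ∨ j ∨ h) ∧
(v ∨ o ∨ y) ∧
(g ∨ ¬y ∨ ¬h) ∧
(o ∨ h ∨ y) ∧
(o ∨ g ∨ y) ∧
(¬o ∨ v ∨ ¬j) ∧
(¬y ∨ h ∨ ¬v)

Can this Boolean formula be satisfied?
No

No, the formula is not satisfiable.

No assignment of truth values to the variables can make all 36 clauses true simultaneously.

The formula is UNSAT (unsatisfiable).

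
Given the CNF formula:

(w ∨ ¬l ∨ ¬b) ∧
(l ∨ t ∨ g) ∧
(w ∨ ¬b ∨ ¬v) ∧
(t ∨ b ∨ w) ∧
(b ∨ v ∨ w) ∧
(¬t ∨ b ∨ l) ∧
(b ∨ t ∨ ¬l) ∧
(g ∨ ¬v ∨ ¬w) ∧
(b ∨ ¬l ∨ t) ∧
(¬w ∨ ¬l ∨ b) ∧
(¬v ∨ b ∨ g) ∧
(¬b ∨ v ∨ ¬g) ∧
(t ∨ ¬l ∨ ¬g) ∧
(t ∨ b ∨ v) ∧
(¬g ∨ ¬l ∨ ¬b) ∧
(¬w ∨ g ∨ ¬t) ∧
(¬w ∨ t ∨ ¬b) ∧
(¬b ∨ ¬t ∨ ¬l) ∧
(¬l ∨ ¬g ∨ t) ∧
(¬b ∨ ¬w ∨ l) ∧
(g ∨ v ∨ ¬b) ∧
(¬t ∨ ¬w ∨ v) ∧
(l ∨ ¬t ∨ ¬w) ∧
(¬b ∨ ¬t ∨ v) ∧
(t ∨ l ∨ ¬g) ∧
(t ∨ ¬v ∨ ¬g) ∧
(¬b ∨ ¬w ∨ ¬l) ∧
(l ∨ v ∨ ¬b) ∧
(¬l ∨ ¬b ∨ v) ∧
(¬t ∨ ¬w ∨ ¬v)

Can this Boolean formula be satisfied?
Yes

Yes, the formula is satisfiable.

One satisfying assignment is: t=True, v=True, w=False, l=True, b=False, g=True

Verification: With this assignment, all 30 clauses evaluate to true.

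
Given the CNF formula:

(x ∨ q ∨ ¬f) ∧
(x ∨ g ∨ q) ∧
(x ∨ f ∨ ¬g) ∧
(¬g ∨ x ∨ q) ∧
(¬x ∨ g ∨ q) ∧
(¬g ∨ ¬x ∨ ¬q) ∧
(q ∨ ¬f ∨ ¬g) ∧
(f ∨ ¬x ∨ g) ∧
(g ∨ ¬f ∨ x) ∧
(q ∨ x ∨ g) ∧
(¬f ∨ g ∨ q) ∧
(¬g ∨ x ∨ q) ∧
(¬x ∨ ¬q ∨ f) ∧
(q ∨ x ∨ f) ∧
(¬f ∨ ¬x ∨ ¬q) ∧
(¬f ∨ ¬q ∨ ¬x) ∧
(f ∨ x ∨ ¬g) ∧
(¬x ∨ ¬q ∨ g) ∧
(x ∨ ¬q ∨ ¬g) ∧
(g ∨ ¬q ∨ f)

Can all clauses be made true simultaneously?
Yes

Yes, the formula is satisfiable.

One satisfying assignment is: q=False, f=False, x=True, g=True

Verification: With this assignment, all 20 clauses evaluate to true.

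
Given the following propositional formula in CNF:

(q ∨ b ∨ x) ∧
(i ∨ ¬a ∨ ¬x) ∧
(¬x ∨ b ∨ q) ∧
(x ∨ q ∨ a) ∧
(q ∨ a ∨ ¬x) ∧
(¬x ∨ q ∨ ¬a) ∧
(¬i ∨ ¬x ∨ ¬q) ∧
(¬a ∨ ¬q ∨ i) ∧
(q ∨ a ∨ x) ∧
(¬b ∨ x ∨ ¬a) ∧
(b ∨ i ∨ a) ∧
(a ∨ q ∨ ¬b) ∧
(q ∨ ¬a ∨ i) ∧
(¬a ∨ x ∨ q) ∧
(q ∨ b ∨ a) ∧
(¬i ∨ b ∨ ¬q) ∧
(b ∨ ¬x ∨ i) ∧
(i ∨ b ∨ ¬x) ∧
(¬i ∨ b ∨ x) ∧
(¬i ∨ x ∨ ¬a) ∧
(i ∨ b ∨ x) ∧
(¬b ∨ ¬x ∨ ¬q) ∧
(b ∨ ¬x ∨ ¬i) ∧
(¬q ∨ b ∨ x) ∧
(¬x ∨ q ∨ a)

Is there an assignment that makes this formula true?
Yes

Yes, the formula is satisfiable.

One satisfying assignment is: a=False, q=True, i=False, b=True, x=False

Verification: With this assignment, all 25 clauses evaluate to true.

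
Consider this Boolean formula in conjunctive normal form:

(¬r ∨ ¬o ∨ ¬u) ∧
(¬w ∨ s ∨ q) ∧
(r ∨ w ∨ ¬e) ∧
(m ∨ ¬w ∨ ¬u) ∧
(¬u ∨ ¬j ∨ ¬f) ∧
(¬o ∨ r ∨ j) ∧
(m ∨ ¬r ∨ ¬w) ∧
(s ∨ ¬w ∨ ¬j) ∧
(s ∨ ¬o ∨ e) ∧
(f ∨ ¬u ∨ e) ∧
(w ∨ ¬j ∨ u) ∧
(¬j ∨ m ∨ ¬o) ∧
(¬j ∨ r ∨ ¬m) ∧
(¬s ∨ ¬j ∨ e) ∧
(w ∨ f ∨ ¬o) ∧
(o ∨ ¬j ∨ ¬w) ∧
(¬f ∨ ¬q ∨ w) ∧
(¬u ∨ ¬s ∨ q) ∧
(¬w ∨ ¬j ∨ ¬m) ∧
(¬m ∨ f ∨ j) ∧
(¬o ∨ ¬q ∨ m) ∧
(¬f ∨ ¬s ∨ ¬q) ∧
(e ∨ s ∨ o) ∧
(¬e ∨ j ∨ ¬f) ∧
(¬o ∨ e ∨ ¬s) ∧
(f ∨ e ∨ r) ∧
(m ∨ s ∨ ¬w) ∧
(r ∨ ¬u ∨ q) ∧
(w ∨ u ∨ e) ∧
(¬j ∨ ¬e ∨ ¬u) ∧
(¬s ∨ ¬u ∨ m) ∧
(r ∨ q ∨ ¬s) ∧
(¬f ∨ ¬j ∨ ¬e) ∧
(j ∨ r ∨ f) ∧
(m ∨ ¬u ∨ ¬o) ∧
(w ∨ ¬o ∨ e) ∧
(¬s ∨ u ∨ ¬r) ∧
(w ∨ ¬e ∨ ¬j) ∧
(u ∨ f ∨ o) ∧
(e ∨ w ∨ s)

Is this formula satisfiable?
Yes

Yes, the formula is satisfiable.

One satisfying assignment is: r=True, j=False, w=False, e=True, m=False, u=True, o=False, s=False, q=False, f=False

Verification: With this assignment, all 40 clauses evaluate to true.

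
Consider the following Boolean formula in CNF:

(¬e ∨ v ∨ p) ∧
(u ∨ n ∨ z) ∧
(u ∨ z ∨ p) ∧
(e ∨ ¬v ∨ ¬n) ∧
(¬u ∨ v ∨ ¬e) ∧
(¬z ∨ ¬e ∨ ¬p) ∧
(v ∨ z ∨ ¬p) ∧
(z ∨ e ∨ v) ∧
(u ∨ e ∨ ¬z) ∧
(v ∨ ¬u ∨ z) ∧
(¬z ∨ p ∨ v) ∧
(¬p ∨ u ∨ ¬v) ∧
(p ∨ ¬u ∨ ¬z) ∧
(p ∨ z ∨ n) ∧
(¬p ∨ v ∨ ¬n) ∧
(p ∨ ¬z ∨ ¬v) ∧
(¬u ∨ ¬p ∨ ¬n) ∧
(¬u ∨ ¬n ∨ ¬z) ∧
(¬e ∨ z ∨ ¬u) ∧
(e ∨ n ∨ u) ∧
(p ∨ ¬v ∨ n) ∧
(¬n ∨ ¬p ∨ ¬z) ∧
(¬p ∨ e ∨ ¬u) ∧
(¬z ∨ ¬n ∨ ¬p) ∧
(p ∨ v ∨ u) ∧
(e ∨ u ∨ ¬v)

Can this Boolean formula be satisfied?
No

No, the formula is not satisfiable.

No assignment of truth values to the variables can make all 26 clauses true simultaneously.

The formula is UNSAT (unsatisfiable).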